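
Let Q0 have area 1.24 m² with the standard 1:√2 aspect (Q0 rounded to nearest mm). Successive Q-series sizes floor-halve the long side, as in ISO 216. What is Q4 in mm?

Let Q0's short side be w mm. w · w√2 = 1.24 m² = 1,240,000 mm², so w ≈ 936.4 mm and w√2 ≈ 1324.2 mm → Q0 = 936 × 1324 mm.
Q1: ⌊1324/2⌋ × 936 = 662 × 936 mm
Q2: ⌊936/2⌋ × 662 = 468 × 662 mm
Q3: ⌊662/2⌋ × 468 = 331 × 468 mm
Q4: ⌊468/2⌋ × 331 = 234 × 331 mm

234 × 331 mm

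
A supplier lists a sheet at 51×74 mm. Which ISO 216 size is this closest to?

A8 (52 × 74 mm)

Aspect ratio 74/51 ≈ 1.451 (ISO target is √2 ≈ 1.414).
In the A-series (A0 area = 1 m²): A8 = 52 × 74 mm.
Off by 1 mm total — nearest standard size.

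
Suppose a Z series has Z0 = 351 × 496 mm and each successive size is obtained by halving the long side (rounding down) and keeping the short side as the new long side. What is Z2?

Z1: ⌊496/2⌋ × 351 = 248 × 351 mm
Z2: ⌊351/2⌋ × 248 = 175 × 248 mm

175 × 248 mm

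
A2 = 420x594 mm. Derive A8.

52 × 74 mm

A3: ⌊594/2⌋ × 420 = 297 × 420 mm
A4: ⌊420/2⌋ × 297 = 210 × 297 mm
A5: ⌊297/2⌋ × 210 = 148 × 210 mm
A6: ⌊210/2⌋ × 148 = 105 × 148 mm
A7: ⌊148/2⌋ × 105 = 74 × 105 mm
A8: ⌊105/2⌋ × 74 = 52 × 74 mm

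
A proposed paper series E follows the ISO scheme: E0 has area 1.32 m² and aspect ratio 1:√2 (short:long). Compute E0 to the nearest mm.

Let the short side be w mm. Then w · w√2 = 1.32 m² = 1,320,000 mm².
w² = 1,320,000/√2, so w ≈ 966.1 mm; long side = w√2 ≈ 1366.3 mm.

966 × 1366 mm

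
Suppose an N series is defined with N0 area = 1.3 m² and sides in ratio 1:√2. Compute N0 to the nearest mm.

959 × 1356 mm

Let the short side be w mm. Then w · w√2 = 1.3 m² = 1,300,000 mm².
w² = 1,300,000/√2, so w ≈ 958.8 mm; long side = w√2 ≈ 1355.9 mm.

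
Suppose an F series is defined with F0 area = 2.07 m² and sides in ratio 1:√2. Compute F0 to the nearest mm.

1210 × 1711 mm

Let the short side be w mm. Then w · w√2 = 2.07 m² = 2,070,000 mm².
w² = 2,070,000/√2, so w ≈ 1209.8 mm; long side = w√2 ≈ 1711.0 mm.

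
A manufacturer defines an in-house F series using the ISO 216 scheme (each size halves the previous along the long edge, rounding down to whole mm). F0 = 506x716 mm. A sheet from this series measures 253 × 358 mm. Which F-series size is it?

F2

F0: 506 × 716 mm
F1: 358 × 506 mm
F2: 253 × 358 mm
F3: 179 × 253 mm
→ matches F2.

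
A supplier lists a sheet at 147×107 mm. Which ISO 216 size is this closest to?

Aspect ratio 147/107 ≈ 1.374 (ISO target is √2 ≈ 1.414).
In the A-series (A0 area = 1 m²): A6 = 105 × 148 mm.
Off by 3 mm total — nearest standard size.

A6 (105 × 148 mm)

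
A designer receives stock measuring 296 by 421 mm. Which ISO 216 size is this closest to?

Aspect ratio 421/296 ≈ 1.422 — close to the ISO √2 ≈ 1.414.
In the A-series (A0 area = 1 m²): A3 = 297 × 420 mm.
Off by 2 mm total — nearest standard size.

A3 (297 × 420 mm)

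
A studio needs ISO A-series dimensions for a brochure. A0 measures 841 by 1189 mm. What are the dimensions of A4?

A1: ⌊1189/2⌋ × 841 = 594 × 841 mm
A2: ⌊841/2⌋ × 594 = 420 × 594 mm
A3: ⌊594/2⌋ × 420 = 297 × 420 mm
A4: ⌊420/2⌋ × 297 = 210 × 297 mm

210 × 297 mm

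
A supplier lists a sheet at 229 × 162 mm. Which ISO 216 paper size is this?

C5 (162 × 229 mm)

Aspect ratio 229/162 ≈ 1.414 — close to the ISO √2 ≈ 1.414.
In the C-series (envelope sizes, between A and B): C5 = 162 × 229 mm.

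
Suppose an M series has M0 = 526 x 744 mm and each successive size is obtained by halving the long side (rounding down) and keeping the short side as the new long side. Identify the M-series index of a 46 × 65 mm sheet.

M7

M0: 526 × 744 mm
M1: 372 × 526 mm
M2: 263 × 372 mm
M3: 186 × 263 mm
M4: 131 × 186 mm
M5: 93 × 131 mm
M6: 65 × 93 mm
M7: 46 × 65 mm
M8: 32 × 46 mm
→ matches M7.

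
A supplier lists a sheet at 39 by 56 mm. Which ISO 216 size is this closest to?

Aspect ratio 56/39 ≈ 1.436 (ISO target is √2 ≈ 1.414).
In the C-series (envelope sizes, between A and B): C9 = 40 × 57 mm.
Off by 2 mm total — nearest standard size.

C9 (40 × 57 mm)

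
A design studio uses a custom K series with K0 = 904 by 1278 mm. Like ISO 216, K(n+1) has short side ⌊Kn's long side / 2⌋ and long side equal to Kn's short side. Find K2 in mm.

K1: ⌊1278/2⌋ × 904 = 639 × 904 mm
K2: ⌊904/2⌋ × 639 = 452 × 639 mm

452 × 639 mm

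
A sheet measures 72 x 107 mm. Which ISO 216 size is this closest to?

Aspect ratio 107/72 ≈ 1.486 (ISO target is √2 ≈ 1.414).
In the A-series (A0 area = 1 m²): A7 = 74 × 105 mm.
Off by 4 mm total — nearest standard size.

A7 (74 × 105 mm)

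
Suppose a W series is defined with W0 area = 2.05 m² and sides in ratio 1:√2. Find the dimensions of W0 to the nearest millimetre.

1204 × 1703 mm

Let the short side be w mm. Then w · w√2 = 2.05 m² = 2,050,000 mm².
w² = 2,050,000/√2, so w ≈ 1204.0 mm; long side = w√2 ≈ 1702.7 mm.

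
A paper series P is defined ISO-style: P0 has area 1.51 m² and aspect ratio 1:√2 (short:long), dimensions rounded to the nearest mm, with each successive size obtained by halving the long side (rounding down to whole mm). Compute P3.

Let P0's short side be w mm. w · w√2 = 1.51 m² = 1,510,000 mm², so w ≈ 1033.3 mm and w√2 ≈ 1461.3 mm → P0 = 1033 × 1461 mm.
P1: ⌊1461/2⌋ × 1033 = 730 × 1033 mm
P2: ⌊1033/2⌋ × 730 = 516 × 730 mm
P3: ⌊730/2⌋ × 516 = 365 × 516 mm

365 × 516 mm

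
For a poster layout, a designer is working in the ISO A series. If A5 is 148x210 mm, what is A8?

52 × 74 mm

A6: ⌊210/2⌋ × 148 = 105 × 148 mm
A7: ⌊148/2⌋ × 105 = 74 × 105 mm
A8: ⌊105/2⌋ × 74 = 52 × 74 mm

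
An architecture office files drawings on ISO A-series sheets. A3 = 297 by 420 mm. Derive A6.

A4: ⌊420/2⌋ × 297 = 210 × 297 mm
A5: ⌊297/2⌋ × 210 = 148 × 210 mm
A6: ⌊210/2⌋ × 148 = 105 × 148 mm

105 × 148 mm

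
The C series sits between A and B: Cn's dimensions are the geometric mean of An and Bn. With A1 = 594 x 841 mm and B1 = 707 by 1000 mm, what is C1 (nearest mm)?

Short side: √(594 · 707) = √419958 ≈ 648.0 → 648 mm
Long side: √(841 · 1000) = √841000 ≈ 917.1 → 917 mm

648 × 917 mm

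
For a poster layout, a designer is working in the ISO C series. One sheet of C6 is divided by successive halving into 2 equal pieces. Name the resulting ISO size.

2 = 2^1, so 1 halving step.
C6 → C7 → … → C7 after 1 step.

C7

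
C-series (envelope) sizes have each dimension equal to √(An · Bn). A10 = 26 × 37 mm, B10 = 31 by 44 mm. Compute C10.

28 × 40 mm

Short side: √(26 · 31) = √806 ≈ 28.4 → 28 mm
Long side: √(37 · 44) = √1628 ≈ 40.3 → 40 mm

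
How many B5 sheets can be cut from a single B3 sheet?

4

Each ISO step halves the sheet: 1 × B3 → 2 × B4 → 4 × B5
From B3 to B5 is 2 halving steps: 2^2 = 4.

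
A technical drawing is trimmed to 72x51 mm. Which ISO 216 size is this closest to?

A8 (52 × 74 mm)

Aspect ratio 72/51 ≈ 1.412 — close to the ISO √2 ≈ 1.414.
In the A-series (A0 area = 1 m²): A8 = 52 × 74 mm.
Off by 3 mm total — nearest standard size.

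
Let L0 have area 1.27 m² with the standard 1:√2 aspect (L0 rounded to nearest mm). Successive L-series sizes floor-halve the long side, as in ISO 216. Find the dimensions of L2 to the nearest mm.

474 × 670 mm

Let L0's short side be w mm. w · w√2 = 1.27 m² = 1,270,000 mm², so w ≈ 947.6 mm and w√2 ≈ 1340.2 mm → L0 = 948 × 1340 mm.
L1: ⌊1340/2⌋ × 948 = 670 × 948 mm
L2: ⌊948/2⌋ × 670 = 474 × 670 mm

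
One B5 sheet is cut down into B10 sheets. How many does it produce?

B5 = 176 × 250 mm; B10 = 31 × 44 mm.
Each halving step doubles the count; 5 steps from B5 to B10.
2^5 = 32.

32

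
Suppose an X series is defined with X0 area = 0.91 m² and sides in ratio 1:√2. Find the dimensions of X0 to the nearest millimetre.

802 × 1134 mm

Let the short side be w mm. Then w · w√2 = 0.91 m² = 910,000 mm².
w² = 910,000/√2, so w ≈ 802.2 mm; long side = w√2 ≈ 1134.4 mm.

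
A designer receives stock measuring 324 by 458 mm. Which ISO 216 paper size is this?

C3 (324 × 458 mm)

Aspect ratio 458/324 ≈ 1.414 — close to the ISO √2 ≈ 1.414.
In the C-series (envelope sizes, between A and B): C3 = 324 × 458 mm.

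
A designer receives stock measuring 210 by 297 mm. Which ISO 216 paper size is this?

Aspect ratio 297/210 ≈ 1.414 — close to the ISO √2 ≈ 1.414.
In the A-series (A0 area = 1 m²): A4 = 210 × 297 mm.

A4 (210 × 297 mm)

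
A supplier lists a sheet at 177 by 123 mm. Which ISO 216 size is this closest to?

Aspect ratio 177/123 ≈ 1.439 (ISO target is √2 ≈ 1.414).
In the B-series (B0 = 1000 × 1414 mm): B6 = 125 × 176 mm.
Off by 3 mm total — nearest standard size.

B6 (125 × 176 mm)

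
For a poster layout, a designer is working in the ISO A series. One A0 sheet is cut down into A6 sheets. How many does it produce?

A0 = 841 × 1189 mm; A6 = 105 × 148 mm.
Each halving step doubles the count; 6 steps from A0 to A6.
2^6 = 64.

64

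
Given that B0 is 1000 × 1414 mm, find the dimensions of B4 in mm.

B1: ⌊1414/2⌋ × 1000 = 707 × 1000 mm
B2: ⌊1000/2⌋ × 707 = 500 × 707 mm
B3: ⌊707/2⌋ × 500 = 353 × 500 mm
B4: ⌊500/2⌋ × 353 = 250 × 353 mm

250 × 353 mm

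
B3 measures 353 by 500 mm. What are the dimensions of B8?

62 × 88 mm

B4: ⌊500/2⌋ × 353 = 250 × 353 mm
B5: ⌊353/2⌋ × 250 = 176 × 250 mm
B6: ⌊250/2⌋ × 176 = 125 × 176 mm
B7: ⌊176/2⌋ × 125 = 88 × 125 mm
B8: ⌊125/2⌋ × 88 = 62 × 88 mm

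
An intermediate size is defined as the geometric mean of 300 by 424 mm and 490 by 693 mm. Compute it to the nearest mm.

383 × 542 mm

Short side: √(300 · 490) = √147000 ≈ 383.4 → 383 mm
Long side: √(424 · 693) = √293832 ≈ 542.1 → 542 mm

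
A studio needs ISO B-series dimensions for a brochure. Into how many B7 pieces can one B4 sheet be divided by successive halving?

Each ISO step halves the sheet: 1 × B4 → 2 × B5 → 4 × B6 → 8 × B7
From B4 to B7 is 3 halving steps: 2^3 = 8.

8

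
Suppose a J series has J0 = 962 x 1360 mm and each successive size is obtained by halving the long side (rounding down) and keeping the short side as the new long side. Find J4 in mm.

J1: ⌊1360/2⌋ × 962 = 680 × 962 mm
J2: ⌊962/2⌋ × 680 = 481 × 680 mm
J3: ⌊680/2⌋ × 481 = 340 × 481 mm
J4: ⌊481/2⌋ × 340 = 240 × 340 mm

240 × 340 mm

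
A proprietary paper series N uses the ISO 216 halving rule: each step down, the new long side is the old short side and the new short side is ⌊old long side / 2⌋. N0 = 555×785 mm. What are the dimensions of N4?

138 × 196 mm

N1 = 392 × 555 mm (from N0 by 1 halving).
N2: ⌊555/2⌋ × 392 = 277 × 392 mm
N3: ⌊392/2⌋ × 277 = 196 × 277 mm
N4: ⌊277/2⌋ × 196 = 138 × 196 mm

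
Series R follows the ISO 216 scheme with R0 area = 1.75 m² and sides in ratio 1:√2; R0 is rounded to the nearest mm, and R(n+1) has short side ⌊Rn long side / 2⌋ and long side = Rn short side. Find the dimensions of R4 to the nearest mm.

Let R0's short side be w mm. w · w√2 = 1.75 m² = 1,750,000 mm², so w ≈ 1112.4 mm and w√2 ≈ 1573.2 mm → R0 = 1112 × 1573 mm.
R1: ⌊1573/2⌋ × 1112 = 786 × 1112 mm
R2: ⌊1112/2⌋ × 786 = 556 × 786 mm
R3: ⌊786/2⌋ × 556 = 393 × 556 mm
R4: ⌊556/2⌋ × 393 = 278 × 393 mm

278 × 393 mm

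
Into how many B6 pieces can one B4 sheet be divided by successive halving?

Each ISO step halves the sheet: 1 × B4 → 2 × B5 → 4 × B6
From B4 to B6 is 2 halving steps: 2^2 = 4.

4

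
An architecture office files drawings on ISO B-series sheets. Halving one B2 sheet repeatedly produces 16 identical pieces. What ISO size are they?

B6

16 = 2^4, so 4 halving steps.
B2 → B3 → … → B6 after 4 steps.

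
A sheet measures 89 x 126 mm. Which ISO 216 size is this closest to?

B7 (88 × 125 mm)

Aspect ratio 126/89 ≈ 1.416 — close to the ISO √2 ≈ 1.414.
In the B-series (B0 = 1000 × 1414 mm): B7 = 88 × 125 mm.
Off by 2 mm total — nearest standard size.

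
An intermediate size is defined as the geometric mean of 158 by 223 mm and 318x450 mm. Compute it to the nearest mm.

Short side: √(158 · 318) = √50244 ≈ 224.2 → 224 mm
Long side: √(223 · 450) = √100350 ≈ 316.8 → 317 mm

224 × 317 mm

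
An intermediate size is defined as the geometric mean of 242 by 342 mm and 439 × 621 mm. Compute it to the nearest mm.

Short side: √(242 · 439) = √106238 ≈ 325.9 → 326 mm
Long side: √(342 · 621) = √212382 ≈ 460.8 → 461 mm

326 × 461 mm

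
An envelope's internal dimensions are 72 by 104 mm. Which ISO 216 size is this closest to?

A7 (74 × 105 mm)

Aspect ratio 104/72 ≈ 1.444 (ISO target is √2 ≈ 1.414).
In the A-series (A0 area = 1 m²): A7 = 74 × 105 mm.
Off by 3 mm total — nearest standard size.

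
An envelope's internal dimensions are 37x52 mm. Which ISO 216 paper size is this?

A9 (37 × 52 mm)

Aspect ratio 52/37 ≈ 1.405 — close to the ISO √2 ≈ 1.414.
In the A-series (A0 area = 1 m²): A9 = 37 × 52 mm.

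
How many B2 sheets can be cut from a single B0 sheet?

Each ISO step halves the sheet: 1 × B0 → 2 × B1 → 4 × B2
From B0 to B2 is 2 halving steps: 2^2 = 4.

4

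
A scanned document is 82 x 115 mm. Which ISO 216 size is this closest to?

C7 (81 × 114 mm)

Aspect ratio 115/82 ≈ 1.402 — close to the ISO √2 ≈ 1.414.
In the C-series (envelope sizes, between A and B): C7 = 81 × 114 mm.
Off by 2 mm total — nearest standard size.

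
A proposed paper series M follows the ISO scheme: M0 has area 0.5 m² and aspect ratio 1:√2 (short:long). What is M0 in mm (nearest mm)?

Let the short side be w mm. Then w · w√2 = 0.5 m² = 500,000 mm².
w² = 500,000/√2, so w ≈ 594.6 mm; long side = w√2 ≈ 840.9 mm.

595 × 841 mm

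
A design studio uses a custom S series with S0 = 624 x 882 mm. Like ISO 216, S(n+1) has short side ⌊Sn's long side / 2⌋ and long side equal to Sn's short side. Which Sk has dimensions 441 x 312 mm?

S0: 624 × 882 mm
S1: 441 × 624 mm
S2: 312 × 441 mm
S3: 220 × 312 mm
→ matches S2.

S2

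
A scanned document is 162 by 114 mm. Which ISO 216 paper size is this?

C6 (114 × 162 mm)

Aspect ratio 162/114 ≈ 1.421 — close to the ISO √2 ≈ 1.414.
In the C-series (envelope sizes, between A and B): C6 = 114 × 162 mm.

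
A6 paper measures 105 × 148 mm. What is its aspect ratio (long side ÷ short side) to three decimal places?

148 / 105 = 1.410
ISO 216 targets √2 ≈ 1.414; the -0.005 deviation is from mm rounding.

1.410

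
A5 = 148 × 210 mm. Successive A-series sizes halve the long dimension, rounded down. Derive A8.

A6: ⌊210/2⌋ × 148 = 105 × 148 mm
A7: ⌊148/2⌋ × 105 = 74 × 105 mm
A8: ⌊105/2⌋ × 74 = 52 × 74 mm

52 × 74 mm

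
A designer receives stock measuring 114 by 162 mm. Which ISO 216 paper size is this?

C6 (114 × 162 mm)

Aspect ratio 162/114 ≈ 1.421 — close to the ISO √2 ≈ 1.414.
In the C-series (envelope sizes, between A and B): C6 = 114 × 162 mm.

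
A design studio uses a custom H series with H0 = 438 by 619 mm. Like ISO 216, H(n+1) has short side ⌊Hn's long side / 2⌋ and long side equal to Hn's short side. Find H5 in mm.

H1: ⌊619/2⌋ × 438 = 309 × 438 mm
H2: ⌊438/2⌋ × 309 = 219 × 309 mm
H3: ⌊309/2⌋ × 219 = 154 × 219 mm
H4: ⌊219/2⌋ × 154 = 109 × 154 mm
H5: ⌊154/2⌋ × 109 = 77 × 109 mm

77 × 109 mm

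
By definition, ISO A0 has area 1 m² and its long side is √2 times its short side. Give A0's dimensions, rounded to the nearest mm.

Let the short side be w mm. Then the long side is w√2 and w · w√2 = 10⁶ mm².
w² = 10⁶/√2, so w = 1000 / 2^(1/4) ≈ 840.9 mm; long side = 1000 · 2^(1/4) ≈ 1189.2 mm.

841 × 1189 mm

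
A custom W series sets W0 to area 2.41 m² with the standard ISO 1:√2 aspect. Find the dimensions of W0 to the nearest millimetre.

Let the short side be w mm. Then w · w√2 = 2.41 m² = 2,410,000 mm².
w² = 2,410,000/√2, so w ≈ 1305.4 mm; long side = w√2 ≈ 1846.1 mm.

1305 × 1846 mm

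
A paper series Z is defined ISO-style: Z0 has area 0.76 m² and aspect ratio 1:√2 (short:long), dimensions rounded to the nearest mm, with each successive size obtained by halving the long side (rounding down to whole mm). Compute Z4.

Let Z0's short side be w mm. w · w√2 = 0.76 m² = 760,000 mm², so w ≈ 733.1 mm and w√2 ≈ 1036.7 mm → Z0 = 733 × 1037 mm.
Z1: ⌊1037/2⌋ × 733 = 518 × 733 mm
Z2: ⌊733/2⌋ × 518 = 366 × 518 mm
Z3: ⌊518/2⌋ × 366 = 259 × 366 mm
Z4: ⌊366/2⌋ × 259 = 183 × 259 mm

183 × 259 mm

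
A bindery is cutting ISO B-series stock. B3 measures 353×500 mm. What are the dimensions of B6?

125 × 176 mm

B4: ⌊500/2⌋ × 353 = 250 × 353 mm
B5: ⌊353/2⌋ × 250 = 176 × 250 mm
B6: ⌊250/2⌋ × 176 = 125 × 176 mm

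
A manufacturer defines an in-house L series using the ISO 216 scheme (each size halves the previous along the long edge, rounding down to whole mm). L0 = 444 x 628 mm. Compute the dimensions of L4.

L1: ⌊628/2⌋ × 444 = 314 × 444 mm
L2: ⌊444/2⌋ × 314 = 222 × 314 mm
L3: ⌊314/2⌋ × 222 = 157 × 222 mm
L4: ⌊222/2⌋ × 157 = 111 × 157 mm

111 × 157 mm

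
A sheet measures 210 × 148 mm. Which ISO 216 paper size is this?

A5 (148 × 210 mm)

Aspect ratio 210/148 ≈ 1.419 — close to the ISO √2 ≈ 1.414.
In the A-series (A0 area = 1 m²): A5 = 148 × 210 mm.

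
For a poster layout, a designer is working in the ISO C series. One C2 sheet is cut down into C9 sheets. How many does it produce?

128

Each ISO step halves the sheet: 1 × C2 → 2 × C3 → 4 × C4 → 8 × C5 → …
From C2 to C9 is 7 halving steps: 2^7 = 128.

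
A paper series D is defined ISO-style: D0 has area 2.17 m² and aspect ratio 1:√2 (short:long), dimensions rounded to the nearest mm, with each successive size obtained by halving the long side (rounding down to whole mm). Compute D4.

309 × 438 mm

Let D0's short side be w mm. w · w√2 = 2.17 m² = 2,170,000 mm², so w ≈ 1238.7 mm and w√2 ≈ 1751.8 mm → D0 = 1239 × 1752 mm.
D1: ⌊1752/2⌋ × 1239 = 876 × 1239 mm
D2: ⌊1239/2⌋ × 876 = 619 × 876 mm
D3: ⌊876/2⌋ × 619 = 438 × 619 mm
D4: ⌊619/2⌋ × 438 = 309 × 438 mm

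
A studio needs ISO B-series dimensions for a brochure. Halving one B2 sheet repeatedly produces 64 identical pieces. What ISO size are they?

64 = 2^6, so 6 halving steps.
B2 → B3 → … → B8 after 6 steps.

B8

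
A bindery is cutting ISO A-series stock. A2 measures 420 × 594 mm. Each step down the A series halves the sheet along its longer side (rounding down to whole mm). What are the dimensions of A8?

52 × 74 mm

A3: ⌊594/2⌋ × 420 = 297 × 420 mm
A4: ⌊420/2⌋ × 297 = 210 × 297 mm
A5: ⌊297/2⌋ × 210 = 148 × 210 mm
A6: ⌊210/2⌋ × 148 = 105 × 148 mm
A7: ⌊148/2⌋ × 105 = 74 × 105 mm
A8: ⌊105/2⌋ × 74 = 52 × 74 mm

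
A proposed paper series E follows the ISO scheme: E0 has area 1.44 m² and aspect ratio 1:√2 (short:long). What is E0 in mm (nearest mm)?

1009 × 1427 mm

Let the short side be w mm. Then w · w√2 = 1.44 m² = 1,440,000 mm².
w² = 1,440,000/√2, so w ≈ 1009.1 mm; long side = w√2 ≈ 1427.0 mm.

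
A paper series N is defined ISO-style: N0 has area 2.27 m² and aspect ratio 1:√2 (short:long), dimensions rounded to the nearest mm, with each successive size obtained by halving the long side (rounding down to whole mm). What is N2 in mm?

Let N0's short side be w mm. w · w√2 = 2.27 m² = 2,270,000 mm², so w ≈ 1266.9 mm and w√2 ≈ 1791.7 mm → N0 = 1267 × 1792 mm.
N1: ⌊1792/2⌋ × 1267 = 896 × 1267 mm
N2: ⌊1267/2⌋ × 896 = 633 × 896 mm

633 × 896 mm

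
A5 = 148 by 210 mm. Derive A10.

26 × 37 mm

A6: ⌊210/2⌋ × 148 = 105 × 148 mm
A7: ⌊148/2⌋ × 105 = 74 × 105 mm
A8: ⌊105/2⌋ × 74 = 52 × 74 mm
A9: ⌊74/2⌋ × 52 = 37 × 52 mm
A10: ⌊52/2⌋ × 37 = 26 × 37 mm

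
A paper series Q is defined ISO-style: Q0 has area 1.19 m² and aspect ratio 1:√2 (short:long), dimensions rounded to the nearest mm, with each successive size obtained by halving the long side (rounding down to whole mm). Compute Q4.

229 × 324 mm

Let Q0's short side be w mm. w · w√2 = 1.19 m² = 1,190,000 mm², so w ≈ 917.3 mm and w√2 ≈ 1297.3 mm → Q0 = 917 × 1297 mm.
Q1: ⌊1297/2⌋ × 917 = 648 × 917 mm
Q2: ⌊917/2⌋ × 648 = 458 × 648 mm
Q3: ⌊648/2⌋ × 458 = 324 × 458 mm
Q4: ⌊458/2⌋ × 324 = 229 × 324 mm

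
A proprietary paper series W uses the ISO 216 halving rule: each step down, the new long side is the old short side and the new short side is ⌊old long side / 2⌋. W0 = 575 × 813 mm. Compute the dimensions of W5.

W1: ⌊813/2⌋ × 575 = 406 × 575 mm
W2: ⌊575/2⌋ × 406 = 287 × 406 mm
W3: ⌊406/2⌋ × 287 = 203 × 287 mm
W4: ⌊287/2⌋ × 203 = 143 × 203 mm
W5: ⌊203/2⌋ × 143 = 101 × 143 mm

101 × 143 mm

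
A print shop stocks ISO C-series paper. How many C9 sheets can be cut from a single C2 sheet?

128

C2 = 458 × 648 mm; C9 = 40 × 57 mm.
Each halving step doubles the count; 7 steps from C2 to C9.
2^7 = 128.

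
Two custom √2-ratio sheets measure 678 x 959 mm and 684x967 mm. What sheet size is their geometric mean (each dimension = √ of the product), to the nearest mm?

Short side: √(678 · 684) = √463752 ≈ 681.0 → 681 mm
Long side: √(959 · 967) = √927353 ≈ 963.0 → 963 mm

681 × 963 mm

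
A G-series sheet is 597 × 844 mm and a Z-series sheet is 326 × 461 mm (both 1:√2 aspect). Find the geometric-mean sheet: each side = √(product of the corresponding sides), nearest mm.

441 × 624 mm

Short side: √(597 · 326) = √194622 ≈ 441.2 → 441 mm
Long side: √(844 · 461) = √389084 ≈ 623.8 → 624 mm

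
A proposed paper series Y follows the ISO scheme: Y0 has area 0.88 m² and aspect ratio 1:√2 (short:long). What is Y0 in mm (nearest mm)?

789 × 1116 mm

Let the short side be w mm. Then w · w√2 = 0.88 m² = 880,000 mm².
w² = 880,000/√2, so w ≈ 788.8 mm; long side = w√2 ≈ 1115.6 mm.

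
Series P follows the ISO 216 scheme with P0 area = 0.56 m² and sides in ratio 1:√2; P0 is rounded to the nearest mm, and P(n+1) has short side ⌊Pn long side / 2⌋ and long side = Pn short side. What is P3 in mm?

Let P0's short side be w mm. w · w√2 = 0.56 m² = 560,000 mm², so w ≈ 629.3 mm and w√2 ≈ 889.9 mm → P0 = 629 × 890 mm.
P1: ⌊890/2⌋ × 629 = 445 × 629 mm
P2: ⌊629/2⌋ × 445 = 314 × 445 mm
P3: ⌊445/2⌋ × 314 = 222 × 314 mm

222 × 314 mm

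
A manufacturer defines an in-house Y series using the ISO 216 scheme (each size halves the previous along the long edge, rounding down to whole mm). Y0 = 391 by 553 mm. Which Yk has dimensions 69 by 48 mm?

Y0: 391 × 553 mm
Y1: 276 × 391 mm
Y2: 195 × 276 mm
Y3: 138 × 195 mm
Y4: 97 × 138 mm
Y5: 69 × 97 mm
Y6: 48 × 69 mm
Y7: 34 × 48 mm
→ matches Y6.

Y6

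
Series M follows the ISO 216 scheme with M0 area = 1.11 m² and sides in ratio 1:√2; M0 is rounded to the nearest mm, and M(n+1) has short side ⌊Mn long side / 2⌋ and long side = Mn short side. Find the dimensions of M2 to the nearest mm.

Let M0's short side be w mm. w · w√2 = 1.11 m² = 1,110,000 mm², so w ≈ 885.9 mm and w√2 ≈ 1252.9 mm → M0 = 886 × 1253 mm.
M1: ⌊1253/2⌋ × 886 = 626 × 886 mm
M2: ⌊886/2⌋ × 626 = 443 × 626 mm

443 × 626 mm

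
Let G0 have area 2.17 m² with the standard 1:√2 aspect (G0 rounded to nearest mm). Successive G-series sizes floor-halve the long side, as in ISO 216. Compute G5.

Let G0's short side be w mm. w · w√2 = 2.17 m² = 2,170,000 mm², so w ≈ 1238.7 mm and w√2 ≈ 1751.8 mm → G0 = 1239 × 1752 mm.
G1: ⌊1752/2⌋ × 1239 = 876 × 1239 mm
G2: ⌊1239/2⌋ × 876 = 619 × 876 mm
G3: ⌊876/2⌋ × 619 = 438 × 619 mm
G4: ⌊619/2⌋ × 438 = 309 × 438 mm
G5: ⌊438/2⌋ × 309 = 219 × 309 mm

219 × 309 mm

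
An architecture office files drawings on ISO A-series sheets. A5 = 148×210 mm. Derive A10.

26 × 37 mm

A6: ⌊210/2⌋ × 148 = 105 × 148 mm
A7: ⌊148/2⌋ × 105 = 74 × 105 mm
A8: ⌊105/2⌋ × 74 = 52 × 74 mm
A9: ⌊74/2⌋ × 52 = 37 × 52 mm
A10: ⌊52/2⌋ × 37 = 26 × 37 mm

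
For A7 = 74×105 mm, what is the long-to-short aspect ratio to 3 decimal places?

105 / 74 = 1.419
ISO 216 targets √2 ≈ 1.414; the +0.005 deviation is from mm rounding.

1.419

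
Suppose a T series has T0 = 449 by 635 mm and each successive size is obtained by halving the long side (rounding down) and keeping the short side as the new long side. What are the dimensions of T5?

79 × 112 mm

T1: ⌊635/2⌋ × 449 = 317 × 449 mm
T2: ⌊449/2⌋ × 317 = 224 × 317 mm
T3: ⌊317/2⌋ × 224 = 158 × 224 mm
T4: ⌊224/2⌋ × 158 = 112 × 158 mm
T5: ⌊158/2⌋ × 112 = 79 × 112 mm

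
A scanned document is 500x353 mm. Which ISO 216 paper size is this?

Aspect ratio 500/353 ≈ 1.416 — close to the ISO √2 ≈ 1.414.
In the B-series (B0 = 1000 × 1414 mm): B3 = 353 × 500 mm.

B3 (353 × 500 mm)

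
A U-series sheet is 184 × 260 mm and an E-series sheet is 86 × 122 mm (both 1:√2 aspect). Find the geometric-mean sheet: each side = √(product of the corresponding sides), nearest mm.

Short side: √(184 · 86) = √15824 ≈ 125.8 → 126 mm
Long side: √(260 · 122) = √31720 ≈ 178.1 → 178 mm

126 × 178 mm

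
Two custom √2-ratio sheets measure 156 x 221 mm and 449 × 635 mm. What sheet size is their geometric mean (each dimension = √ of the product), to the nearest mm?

Short side: √(156 · 449) = √70044 ≈ 264.7 → 265 mm
Long side: √(221 · 635) = √140335 ≈ 374.6 → 375 mm

265 × 375 mm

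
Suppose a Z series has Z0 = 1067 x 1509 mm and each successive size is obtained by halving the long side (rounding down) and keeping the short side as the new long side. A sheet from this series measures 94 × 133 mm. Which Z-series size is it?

Z0: 1067 × 1509 mm
Z1: 754 × 1067 mm
Z2: 533 × 754 mm
Z3: 377 × 533 mm
Z4: 266 × 377 mm
Z5: 188 × 266 mm
Z6: 133 × 188 mm
Z7: 94 × 133 mm
Z8: 66 × 94 mm
→ matches Z7.

Z7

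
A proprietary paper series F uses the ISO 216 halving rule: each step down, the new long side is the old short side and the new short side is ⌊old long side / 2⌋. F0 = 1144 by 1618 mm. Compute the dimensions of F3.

F1: ⌊1618/2⌋ × 1144 = 809 × 1144 mm
F2: ⌊1144/2⌋ × 809 = 572 × 809 mm
F3: ⌊809/2⌋ × 572 = 404 × 572 mm

404 × 572 mm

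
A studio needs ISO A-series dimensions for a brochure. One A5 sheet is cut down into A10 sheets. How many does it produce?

32

A5 = 148 × 210 mm; A10 = 26 × 37 mm.
Each halving step doubles the count; 5 steps from A5 to A10.
2^5 = 32.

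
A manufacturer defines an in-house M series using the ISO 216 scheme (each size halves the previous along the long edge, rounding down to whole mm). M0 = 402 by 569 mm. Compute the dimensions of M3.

M1: ⌊569/2⌋ × 402 = 284 × 402 mm
M2: ⌊402/2⌋ × 284 = 201 × 284 mm
M3: ⌊284/2⌋ × 201 = 142 × 201 mm

142 × 201 mm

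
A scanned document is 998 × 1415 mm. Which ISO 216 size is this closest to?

B0 (1000 × 1414 mm)

Aspect ratio 1415/998 ≈ 1.418 — close to the ISO √2 ≈ 1.414.
In the B-series (B0 = 1000 × 1414 mm): B0 = 1000 × 1414 mm.
Off by 3 mm total — nearest standard size.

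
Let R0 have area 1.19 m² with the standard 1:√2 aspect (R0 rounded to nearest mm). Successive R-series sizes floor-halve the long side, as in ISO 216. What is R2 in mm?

Let R0's short side be w mm. w · w√2 = 1.19 m² = 1,190,000 mm², so w ≈ 917.3 mm and w√2 ≈ 1297.3 mm → R0 = 917 × 1297 mm.
R1: ⌊1297/2⌋ × 917 = 648 × 917 mm
R2: ⌊917/2⌋ × 648 = 458 × 648 mm

458 × 648 mm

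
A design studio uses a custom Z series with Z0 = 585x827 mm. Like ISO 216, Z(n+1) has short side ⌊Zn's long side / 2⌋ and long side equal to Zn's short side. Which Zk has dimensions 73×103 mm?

Z6

Z0: 585 × 827 mm
Z1: 413 × 585 mm
Z2: 292 × 413 mm
Z3: 206 × 292 mm
Z4: 146 × 206 mm
Z5: 103 × 146 mm
Z6: 73 × 103 mm
Z7: 51 × 73 mm
→ matches Z6.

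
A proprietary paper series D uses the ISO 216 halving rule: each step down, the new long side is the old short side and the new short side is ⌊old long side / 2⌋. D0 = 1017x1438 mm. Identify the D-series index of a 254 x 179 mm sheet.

D0: 1017 × 1438 mm
D1: 719 × 1017 mm
D2: 508 × 719 mm
D3: 359 × 508 mm
D4: 254 × 359 mm
D5: 179 × 254 mm
D6: 127 × 179 mm
→ matches D5.

D5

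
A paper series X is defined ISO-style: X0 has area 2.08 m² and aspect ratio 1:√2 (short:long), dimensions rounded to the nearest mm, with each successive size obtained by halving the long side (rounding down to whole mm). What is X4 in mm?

303 × 428 mm

Let X0's short side be w mm. w · w√2 = 2.08 m² = 2,080,000 mm², so w ≈ 1212.8 mm and w√2 ≈ 1715.1 mm → X0 = 1213 × 1715 mm.
X1: ⌊1715/2⌋ × 1213 = 857 × 1213 mm
X2: ⌊1213/2⌋ × 857 = 606 × 857 mm
X3: ⌊857/2⌋ × 606 = 428 × 606 mm
X4: ⌊606/2⌋ × 428 = 303 × 428 mm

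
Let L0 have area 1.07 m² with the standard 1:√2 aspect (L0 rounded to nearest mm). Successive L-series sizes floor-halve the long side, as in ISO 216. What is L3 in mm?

Let L0's short side be w mm. w · w√2 = 1.07 m² = 1,070,000 mm², so w ≈ 869.8 mm and w√2 ≈ 1230.1 mm → L0 = 870 × 1230 mm.
L1: ⌊1230/2⌋ × 870 = 615 × 870 mm
L2: ⌊870/2⌋ × 615 = 435 × 615 mm
L3: ⌊615/2⌋ × 435 = 307 × 435 mm

307 × 435 mm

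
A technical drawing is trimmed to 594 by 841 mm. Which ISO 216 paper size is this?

Aspect ratio 841/594 ≈ 1.416 — close to the ISO √2 ≈ 1.414.
In the A-series (A0 area = 1 m²): A1 = 594 × 841 mm.

A1 (594 × 841 mm)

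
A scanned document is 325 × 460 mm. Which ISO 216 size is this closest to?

C3 (324 × 458 mm)

Aspect ratio 460/325 ≈ 1.415 — close to the ISO √2 ≈ 1.414.
In the C-series (envelope sizes, between A and B): C3 = 324 × 458 mm.
Off by 3 mm total — nearest standard size.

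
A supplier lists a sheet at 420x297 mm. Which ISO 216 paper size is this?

Aspect ratio 420/297 ≈ 1.414 — close to the ISO √2 ≈ 1.414.
In the A-series (A0 area = 1 m²): A3 = 297 × 420 mm.

A3 (297 × 420 mm)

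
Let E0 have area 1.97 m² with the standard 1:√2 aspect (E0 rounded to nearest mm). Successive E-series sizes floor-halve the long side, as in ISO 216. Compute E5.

Let E0's short side be w mm. w · w√2 = 1.97 m² = 1,970,000 mm², so w ≈ 1180.3 mm and w√2 ≈ 1669.1 mm → E0 = 1180 × 1669 mm.
E1: ⌊1669/2⌋ × 1180 = 834 × 1180 mm
E2: ⌊1180/2⌋ × 834 = 590 × 834 mm
E3: ⌊834/2⌋ × 590 = 417 × 590 mm
E4: ⌊590/2⌋ × 417 = 295 × 417 mm
E5: ⌊417/2⌋ × 295 = 208 × 295 mm

208 × 295 mm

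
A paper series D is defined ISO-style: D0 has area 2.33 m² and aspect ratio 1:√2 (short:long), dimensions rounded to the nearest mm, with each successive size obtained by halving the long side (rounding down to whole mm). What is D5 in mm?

Let D0's short side be w mm. w · w√2 = 2.33 m² = 2,330,000 mm², so w ≈ 1283.6 mm and w√2 ≈ 1815.2 mm → D0 = 1284 × 1815 mm.
D1: ⌊1815/2⌋ × 1284 = 907 × 1284 mm
D2: ⌊1284/2⌋ × 907 = 642 × 907 mm
D3: ⌊907/2⌋ × 642 = 453 × 642 mm
D4: ⌊642/2⌋ × 453 = 321 × 453 mm
D5: ⌊453/2⌋ × 321 = 226 × 321 mm

226 × 321 mm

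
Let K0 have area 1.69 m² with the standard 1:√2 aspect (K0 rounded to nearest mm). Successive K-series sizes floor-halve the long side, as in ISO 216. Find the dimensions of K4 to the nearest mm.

273 × 386 mm

Let K0's short side be w mm. w · w√2 = 1.69 m² = 1,690,000 mm², so w ≈ 1093.2 mm and w√2 ≈ 1546.0 mm → K0 = 1093 × 1546 mm.
K1: ⌊1546/2⌋ × 1093 = 773 × 1093 mm
K2: ⌊1093/2⌋ × 773 = 546 × 773 mm
K3: ⌊773/2⌋ × 546 = 386 × 546 mm
K4: ⌊546/2⌋ × 386 = 273 × 386 mm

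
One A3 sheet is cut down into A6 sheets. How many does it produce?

8

A3 = 297 × 420 mm; A6 = 105 × 148 mm.
Each halving step doubles the count; 3 steps from A3 to A6.
2^3 = 8.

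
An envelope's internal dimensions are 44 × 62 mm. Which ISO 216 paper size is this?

B9 (44 × 62 mm)

Aspect ratio 62/44 ≈ 1.409 — close to the ISO √2 ≈ 1.414.
In the B-series (B0 = 1000 × 1414 mm): B9 = 44 × 62 mm.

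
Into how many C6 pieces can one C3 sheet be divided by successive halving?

8

Each ISO step halves the sheet: 1 × C3 → 2 × C4 → 4 × C5 → 8 × C6
From C3 to C6 is 3 halving steps: 2^3 = 8.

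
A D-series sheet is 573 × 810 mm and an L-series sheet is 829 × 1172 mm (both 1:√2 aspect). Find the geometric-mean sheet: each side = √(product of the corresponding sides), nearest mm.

Short side: √(573 · 829) = √475017 ≈ 689.2 → 689 mm
Long side: √(810 · 1172) = √949320 ≈ 974.3 → 974 mm

689 × 974 mm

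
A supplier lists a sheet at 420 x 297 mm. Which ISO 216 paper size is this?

A3 (297 × 420 mm)

Aspect ratio 420/297 ≈ 1.414 — close to the ISO √2 ≈ 1.414.
In the A-series (A0 area = 1 m²): A3 = 297 × 420 mm.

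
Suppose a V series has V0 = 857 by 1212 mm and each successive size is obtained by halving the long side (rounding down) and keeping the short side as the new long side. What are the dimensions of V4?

V1: ⌊1212/2⌋ × 857 = 606 × 857 mm
V2: ⌊857/2⌋ × 606 = 428 × 606 mm
V3: ⌊606/2⌋ × 428 = 303 × 428 mm
V4: ⌊428/2⌋ × 303 = 214 × 303 mm

214 × 303 mm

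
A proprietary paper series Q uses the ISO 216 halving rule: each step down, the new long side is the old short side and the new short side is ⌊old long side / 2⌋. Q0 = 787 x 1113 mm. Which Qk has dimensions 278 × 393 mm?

Q0: 787 × 1113 mm
Q1: 556 × 787 mm
Q2: 393 × 556 mm
Q3: 278 × 393 mm
Q4: 196 × 278 mm
→ matches Q3.

Q3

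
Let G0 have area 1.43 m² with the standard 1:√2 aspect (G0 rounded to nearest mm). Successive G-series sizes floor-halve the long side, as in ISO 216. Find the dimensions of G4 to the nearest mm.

Let G0's short side be w mm. w · w√2 = 1.43 m² = 1,430,000 mm², so w ≈ 1005.6 mm and w√2 ≈ 1422.1 mm → G0 = 1006 × 1422 mm.
G1: ⌊1422/2⌋ × 1006 = 711 × 1006 mm
G2: ⌊1006/2⌋ × 711 = 503 × 711 mm
G3: ⌊711/2⌋ × 503 = 355 × 503 mm
G4: ⌊503/2⌋ × 355 = 251 × 355 mm

251 × 355 mm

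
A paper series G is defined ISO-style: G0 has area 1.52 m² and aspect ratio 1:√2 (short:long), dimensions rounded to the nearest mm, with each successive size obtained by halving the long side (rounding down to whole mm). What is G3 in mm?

366 × 518 mm

Let G0's short side be w mm. w · w√2 = 1.52 m² = 1,520,000 mm², so w ≈ 1036.7 mm and w√2 ≈ 1466.2 mm → G0 = 1037 × 1466 mm.
G1: ⌊1466/2⌋ × 1037 = 733 × 1037 mm
G2: ⌊1037/2⌋ × 733 = 518 × 733 mm
G3: ⌊733/2⌋ × 518 = 366 × 518 mm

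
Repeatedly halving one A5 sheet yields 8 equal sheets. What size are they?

A8

8 = 2^3, so 3 halving steps.
A5 → A6 → … → A8 after 3 steps.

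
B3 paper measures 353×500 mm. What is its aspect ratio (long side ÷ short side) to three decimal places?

1.416

500 / 353 = 1.416
ISO 216 targets √2 ≈ 1.414; the +0.002 deviation is from mm rounding.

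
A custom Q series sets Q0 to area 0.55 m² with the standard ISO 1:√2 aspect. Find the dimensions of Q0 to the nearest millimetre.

Let the short side be w mm. Then w · w√2 = 0.55 m² = 550,000 mm².
w² = 550,000/√2, so w ≈ 623.6 mm; long side = w√2 ≈ 881.9 mm.

624 × 882 mm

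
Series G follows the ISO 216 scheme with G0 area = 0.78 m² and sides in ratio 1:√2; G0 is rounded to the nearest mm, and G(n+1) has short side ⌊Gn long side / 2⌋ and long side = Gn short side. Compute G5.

Let G0's short side be w mm. w · w√2 = 0.78 m² = 780,000 mm², so w ≈ 742.7 mm and w√2 ≈ 1050.3 mm → G0 = 743 × 1050 mm.
G1: ⌊1050/2⌋ × 743 = 525 × 743 mm
G2: ⌊743/2⌋ × 525 = 371 × 525 mm
G3: ⌊525/2⌋ × 371 = 262 × 371 mm
G4: ⌊371/2⌋ × 262 = 185 × 262 mm
G5: ⌊262/2⌋ × 185 = 131 × 185 mm

131 × 185 mm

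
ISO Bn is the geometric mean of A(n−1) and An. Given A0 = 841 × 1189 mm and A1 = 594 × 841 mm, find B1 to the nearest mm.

Short side: √(841 · 594) = √499554 ≈ 706.8 → 707 mm
Long side: √(1189 · 841) = √999949 ≈ 1000.0 → 1000 mm

707 × 1000 mm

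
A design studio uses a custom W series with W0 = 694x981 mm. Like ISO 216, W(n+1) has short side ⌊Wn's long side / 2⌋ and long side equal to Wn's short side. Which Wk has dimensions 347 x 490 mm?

W2

W0: 694 × 981 mm
W1: 490 × 694 mm
W2: 347 × 490 mm
W3: 245 × 347 mm
→ matches W2.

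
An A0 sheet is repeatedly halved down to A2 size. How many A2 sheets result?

Each ISO step halves the sheet: 1 × A0 → 2 × A1 → 4 × A2
From A0 to A2 is 2 halving steps: 2^2 = 4.

4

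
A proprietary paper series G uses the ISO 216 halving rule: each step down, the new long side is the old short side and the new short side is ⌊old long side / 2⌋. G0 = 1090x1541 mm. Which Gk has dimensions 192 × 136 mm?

G0: 1090 × 1541 mm
G1: 770 × 1090 mm
G2: 545 × 770 mm
G3: 385 × 545 mm
G4: 272 × 385 mm
G5: 192 × 272 mm
G6: 136 × 192 mm
G7: 96 × 136 mm
→ matches G6.

G6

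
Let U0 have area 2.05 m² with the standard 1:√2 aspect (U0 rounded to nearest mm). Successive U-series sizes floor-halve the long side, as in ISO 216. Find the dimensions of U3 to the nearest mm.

425 × 602 mm

Let U0's short side be w mm. w · w√2 = 2.05 m² = 2,050,000 mm², so w ≈ 1204.0 mm and w√2 ≈ 1702.7 mm → U0 = 1204 × 1703 mm.
U1: ⌊1703/2⌋ × 1204 = 851 × 1204 mm
U2: ⌊1204/2⌋ × 851 = 602 × 851 mm
U3: ⌊851/2⌋ × 602 = 425 × 602 mm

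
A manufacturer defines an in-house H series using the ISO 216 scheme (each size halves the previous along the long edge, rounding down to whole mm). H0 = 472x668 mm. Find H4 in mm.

118 × 167 mm

H1: ⌊668/2⌋ × 472 = 334 × 472 mm
H2: ⌊472/2⌋ × 334 = 236 × 334 mm
H3: ⌊334/2⌋ × 236 = 167 × 236 mm
H4: ⌊236/2⌋ × 167 = 118 × 167 mm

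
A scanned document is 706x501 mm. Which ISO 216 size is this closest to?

Aspect ratio 706/501 ≈ 1.409 — close to the ISO √2 ≈ 1.414.
In the B-series (B0 = 1000 × 1414 mm): B2 = 500 × 707 mm.
Off by 2 mm total — nearest standard size.

B2 (500 × 707 mm)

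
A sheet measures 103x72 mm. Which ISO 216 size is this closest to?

Aspect ratio 103/72 ≈ 1.431 (ISO target is √2 ≈ 1.414).
In the A-series (A0 area = 1 m²): A7 = 74 × 105 mm.
Off by 4 mm total — nearest standard size.

A7 (74 × 105 mm)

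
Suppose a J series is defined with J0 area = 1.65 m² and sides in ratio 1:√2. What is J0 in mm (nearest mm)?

1080 × 1528 mm

Let the short side be w mm. Then w · w√2 = 1.65 m² = 1,650,000 mm².
w² = 1,650,000/√2, so w ≈ 1080.2 mm; long side = w√2 ≈ 1527.6 mm.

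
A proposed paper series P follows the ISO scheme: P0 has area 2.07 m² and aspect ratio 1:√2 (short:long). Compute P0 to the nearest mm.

1210 × 1711 mm

Let the short side be w mm. Then w · w√2 = 2.07 m² = 2,070,000 mm².
w² = 2,070,000/√2, so w ≈ 1209.8 mm; long side = w√2 ≈ 1711.0 mm.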